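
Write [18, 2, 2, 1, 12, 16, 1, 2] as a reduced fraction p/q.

82387/4471

Using pₖ = aₖpₖ₋₁ + pₖ₋₂ and qₖ = aₖqₖ₋₁ + qₖ₋₂:
  k=0: a=18, p=18, q=1
  k=1: a=2, p=37, q=2
  k=2: a=2, p=92, q=5
  k=3: a=1, p=129, q=7
  k=4: a=12, p=1640, q=89
  k=5: a=16, p=26369, q=1431
  k=6: a=1, p=28009, q=1520
  k=7: a=2, p=82387, q=4471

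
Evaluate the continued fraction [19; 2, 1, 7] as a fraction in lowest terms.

445/23

Fold from the inside: start with 7/1.
  1 + 1/7 = 8/7
  2 + 7/8 = 23/8
  19 + 8/23 = 445/23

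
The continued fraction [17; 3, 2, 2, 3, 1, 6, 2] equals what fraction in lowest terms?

Fold from the inside: start with 2/1.
  6 + 1/2 = 13/2
  1 + 2/13 = 15/13
  3 + 13/15 = 58/15
  2 + 15/58 = 131/58
  2 + 58/131 = 320/131
  3 + 131/320 = 1091/320
  17 + 320/1091 = 18867/1091

18867/1091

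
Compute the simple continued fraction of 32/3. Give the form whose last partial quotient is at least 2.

[10; 1, 2]

32 = 10×3 + 2
3 = 1×2 + 1
2 = 2×1 + 0  (stop)
So 32/3 = [10; 1, 2].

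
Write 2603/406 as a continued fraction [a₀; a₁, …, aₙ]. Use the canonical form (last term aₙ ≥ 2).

[6; 2, 2, 3, 7, 1, 2]

2603 = 6·406 + 167
406 = 2·167 + 72
167 = 2·72 + 23
72 = 3·23 + 3
23 = 7·3 + 2
3 = 1·2 + 1
2 = 2·1 + 0  (stop)
So 2603/406 = [6; 2, 2, 3, 7, 1, 2].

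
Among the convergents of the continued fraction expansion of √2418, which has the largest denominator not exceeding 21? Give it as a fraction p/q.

√2418 = [49; 5, 1, 3, 2, 3, 1, 5, 98, …] (period length 8).
Convergents:
  p_0/q_0 = 49/1
  p_1/q_1 = 246/5
  p_2/q_2 = 295/6
  p_3/q_3 = 1131/23
q_2 = 6 ≤ 21 < 23 = q_3, so the answer is 295/6.

295/6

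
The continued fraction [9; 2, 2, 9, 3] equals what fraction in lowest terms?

1373/146

Fold from the inside: start with 3/1.
  9 + 1/3 = 28/3
  2 + 3/28 = 59/28
  2 + 28/59 = 146/59
  9 + 59/146 = 1373/146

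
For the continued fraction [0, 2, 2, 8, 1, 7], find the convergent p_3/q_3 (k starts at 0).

Using pₖ = aₖpₖ₋₁ + pₖ₋₂, qₖ = aₖqₖ₋₁ + qₖ₋₂ (with p₋₁=1, p₋₂=0, q₋₁=0, q₋₂=1):
  k=0: a=0, p=0, q=1
  k=1: a=2, p=1, q=2
  k=2: a=2, p=2, q=5
  k=3: a=8, p=17, q=42

17/42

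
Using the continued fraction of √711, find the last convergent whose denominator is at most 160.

√711 = [26; 1, 1, 1, 52, …] (period length 4).
Convergents:
  p_0/q_0 = 26/1
  p_1/q_1 = 27/1
  p_2/q_2 = 53/2
  p_3/q_3 = 80/3
  p_4/q_4 = 4213/158
  p_5/q_5 = 4293/161
q_4 = 158 ≤ 160 < 161 = q_5, so the answer is 4213/158.

4213/158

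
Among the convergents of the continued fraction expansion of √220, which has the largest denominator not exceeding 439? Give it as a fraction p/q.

√220 = [14; 1, 4, 1, 28, …] (period length 4).
Convergents:
  p_0/q_0 = 14/1
  p_1/q_1 = 15/1
  p_2/q_2 = 74/5
  p_3/q_3 = 89/6
  p_4/q_4 = 2566/173
  p_5/q_5 = 2655/179
  p_6/q_6 = 13186/889
q_5 = 179 ≤ 439 < 889 = q_6, so the answer is 2655/179.

2655/179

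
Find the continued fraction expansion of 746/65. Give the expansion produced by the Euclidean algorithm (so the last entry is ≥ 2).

746 = 11·65 + 31
65 = 2·31 + 3
31 = 10·3 + 1
3 = 3·1 + 0  (stop)
So 746/65 = [11; 2, 10, 3].

[11; 2, 10, 3]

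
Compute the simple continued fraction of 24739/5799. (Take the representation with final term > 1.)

24739 = 4·5799 + 1543
5799 = 3·1543 + 1170
1543 = 1·1170 + 373
1170 = 3·373 + 51
373 = 7·51 + 16
51 = 3·16 + 3
16 = 5·3 + 1
3 = 3·1 + 0  (stop)
So 24739/5799 = [4; 3, 1, 3, 7, 3, 5, 3].

[4; 3, 1, 3, 7, 3, 5, 3]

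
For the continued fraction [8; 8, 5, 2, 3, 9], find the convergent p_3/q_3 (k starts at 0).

731/90

Using pₖ = aₖpₖ₋₁ + pₖ₋₂, qₖ = aₖqₖ₋₁ + qₖ₋₂ (with p₋₁=1, p₋₂=0, q₋₁=0, q₋₂=1):
  k=0: a=8, p=8, q=1
  k=1: a=8, p=65, q=8
  k=2: a=5, p=333, q=41
  k=3: a=2, p=731, q=90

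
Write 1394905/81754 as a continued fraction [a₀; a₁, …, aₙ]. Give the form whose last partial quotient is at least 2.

1394905 = 17·81754 + 5087
81754 = 16·5087 + 362
5087 = 14·362 + 19
362 = 19·19 + 1
19 = 19·1 + 0  (stop)
So 1394905/81754 = [17; 16, 14, 19, 19].

[17; 16, 14, 19, 19]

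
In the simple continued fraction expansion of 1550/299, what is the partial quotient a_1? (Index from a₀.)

5

1550 = 5·299 + 55   →  a_0 = 5
299 = 5·55 + 24   →  a_1 = 5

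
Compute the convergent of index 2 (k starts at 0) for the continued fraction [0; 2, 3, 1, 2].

3/7

Using pₖ = aₖpₖ₋₁ + pₖ₋₂, qₖ = aₖqₖ₋₁ + qₖ₋₂ (with p₋₁=1, p₋₂=0, q₋₁=0, q₋₂=1):
  k=0: a=0, p=0, q=1
  k=1: a=2, p=1, q=2
  k=2: a=3, p=3, q=7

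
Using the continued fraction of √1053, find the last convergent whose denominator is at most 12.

√1053 = [32; 2, 4, 2, 64, …] (period length 4).
Convergents:
  p_0/q_0 = 32/1
  p_1/q_1 = 65/2
  p_2/q_2 = 292/9
  p_3/q_3 = 649/20
q_2 = 9 ≤ 12 < 20 = q_3, so the answer is 292/9.

292/9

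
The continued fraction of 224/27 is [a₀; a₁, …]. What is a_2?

2

224 = 8·27 + 8   →  a_0 = 8
27 = 3·8 + 3   →  a_1 = 3
8 = 2·3 + 2   →  a_2 = 2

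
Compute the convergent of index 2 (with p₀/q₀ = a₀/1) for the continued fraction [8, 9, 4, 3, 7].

300/37

Using pₖ = aₖpₖ₋₁ + pₖ₋₂, qₖ = aₖqₖ₋₁ + qₖ₋₂ (with p₋₁=1, p₋₂=0, q₋₁=0, q₋₂=1):
  k=0: a=8, p=8, q=1
  k=1: a=9, p=73, q=9
  k=2: a=4, p=300, q=37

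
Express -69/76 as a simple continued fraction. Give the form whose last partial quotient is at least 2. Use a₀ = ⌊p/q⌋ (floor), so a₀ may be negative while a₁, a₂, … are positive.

[-1; 10, 1, 6]

-69 = -1*76 + 7
76 = 10*7 + 6
7 = 1*6 + 1
6 = 6*1 + 0  (stop)
So -69/76 = [-1; 10, 1, 6].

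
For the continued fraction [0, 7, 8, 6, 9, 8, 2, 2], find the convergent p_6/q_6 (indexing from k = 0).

7731/55064

Using pₖ = aₖpₖ₋₁ + pₖ₋₂, qₖ = aₖqₖ₋₁ + qₖ₋₂ (with p₋₁=1, p₋₂=0, q₋₁=0, q₋₂=1):
  k=0: a=0, p=0, q=1
  k=1: a=7, p=1, q=7
  k=2: a=8, p=8, q=57
  k=3: a=6, p=49, q=349
  k=4: a=9, p=449, q=3198
  k=5: a=8, p=3641, q=25933
  k=6: a=2, p=7731, q=55064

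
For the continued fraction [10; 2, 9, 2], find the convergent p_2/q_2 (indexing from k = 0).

199/19

Using pₖ = aₖpₖ₋₁ + pₖ₋₂, qₖ = aₖqₖ₋₁ + qₖ₋₂ (with p₋₁=1, p₋₂=0, q₋₁=0, q₋₂=1):
  k=0: a=10, p=10, q=1
  k=1: a=2, p=21, q=2
  k=2: a=9, p=199, q=19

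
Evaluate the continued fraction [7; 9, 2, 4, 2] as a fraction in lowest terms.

Using pₖ = aₖpₖ₋₁ + pₖ₋₂ and qₖ = aₖqₖ₋₁ + qₖ₋₂:
  k=0: a=7, p=7, q=1
  k=1: a=9, p=64, q=9
  k=2: a=2, p=135, q=19
  k=3: a=4, p=604, q=85
  k=4: a=2, p=1343, q=189

1343/189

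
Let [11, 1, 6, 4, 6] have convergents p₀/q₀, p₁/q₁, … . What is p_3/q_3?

344/29

Using pₖ = aₖpₖ₋₁ + pₖ₋₂, qₖ = aₖqₖ₋₁ + qₖ₋₂ (with p₋₁=1, p₋₂=0, q₋₁=0, q₋₂=1):
  k=0: a=11, p=11, q=1
  k=1: a=1, p=12, q=1
  k=2: a=6, p=83, q=7
  k=3: a=4, p=344, q=29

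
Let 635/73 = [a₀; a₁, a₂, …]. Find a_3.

635 = 8·73 + 51   →  a_0 = 8
73 = 1·51 + 22   →  a_1 = 1
51 = 2·22 + 7   →  a_2 = 2
22 = 3·7 + 1   →  a_3 = 3

3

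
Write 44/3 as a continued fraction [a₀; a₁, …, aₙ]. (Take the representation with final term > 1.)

[14; 1, 2]

44 = 14×3 + 2
3 = 1×2 + 1
2 = 2×1 + 0  (stop)
So 44/3 = [14; 1, 2].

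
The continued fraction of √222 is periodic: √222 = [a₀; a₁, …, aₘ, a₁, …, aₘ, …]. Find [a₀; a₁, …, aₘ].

[14; 1, 8, 1, 28]

a₀ = ⌊√222⌋ = 14.
With m₀=0, d₀=1 and mₖ₊₁ = dₖaₖ − mₖ, dₖ₊₁ = (n − mₖ₊₁²)/dₖ, aₖ₊₁ = ⌊(a₀+mₖ₊₁)/dₖ₊₁⌋:
  k=1: m=14, d=26, a=1
  k=2: m=12, d=3, a=8
  k=3: m=12, d=26, a=1
  k=4: m=14, d=1, a=28
d=1 and a=2a₀=28 at k=4, so the next step gives (m, d) = (14, 26) again — its k=1 value — and the period has length 4.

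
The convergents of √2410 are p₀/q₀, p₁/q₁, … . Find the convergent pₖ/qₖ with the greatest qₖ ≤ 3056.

58321/1188

√2410 = [49; 10, 1, 8, 1, 10, 98, …] (period length 6).
Convergents:
  p_0/q_0 = 49/1
  p_1/q_1 = 491/10
  p_2/q_2 = 540/11
  p_3/q_3 = 4811/98
  p_4/q_4 = 5351/109
  p_5/q_5 = 58321/1188
  p_6/q_6 = 5720809/116533
q_5 = 1188 ≤ 3056 < 116533 = q_6, so the answer is 58321/1188.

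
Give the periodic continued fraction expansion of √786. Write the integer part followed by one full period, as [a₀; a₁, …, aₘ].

[28; 28, 56]

a₀ = ⌊√786⌋ = 28.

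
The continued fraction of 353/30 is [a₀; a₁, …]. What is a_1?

1

353 = 11·30 + 23   →  a_0 = 11
30 = 1·23 + 7   →  a_1 = 1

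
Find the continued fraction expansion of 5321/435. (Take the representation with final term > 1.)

5321 = 12*435 + 101
435 = 4*101 + 31
101 = 3*31 + 8
31 = 3*8 + 7
8 = 1*7 + 1
7 = 7*1 + 0  (stop)
So 5321/435 = [12; 4, 3, 3, 1, 7].

[12; 4, 3, 3, 1, 7]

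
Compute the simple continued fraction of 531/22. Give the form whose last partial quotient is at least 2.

531 = 24×22 + 3
22 = 7×3 + 1
3 = 3×1 + 0  (stop)
So 531/22 = [24; 7, 3].

[24; 7, 3]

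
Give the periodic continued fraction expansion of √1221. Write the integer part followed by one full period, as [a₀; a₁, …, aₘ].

a₀ = ⌊√1221⌋ = 34.
With m₀=0, d₀=1 and mₖ₊₁ = dₖaₖ − mₖ, dₖ₊₁ = (n − mₖ₊₁²)/dₖ, aₖ₊₁ = ⌊(a₀+mₖ₊₁)/dₖ₊₁⌋:
  k=1: m=34, d=65, a=1
  k=2: m=31, d=4, a=16
  k=3: m=33, d=33, a=2
  k=4: m=33, d=4, a=16
  k=5: m=31, d=65, a=1
  k=6: m=34, d=1, a=68
d=1 and a=2a₀=68 at k=6, so the next step gives (m, d) = (34, 65) again — its k=1 value — and the period has length 6.

[34; 1, 16, 2, 16, 1, 68]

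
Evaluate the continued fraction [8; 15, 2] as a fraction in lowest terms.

Fold from the inside: start with 2/1.
  15 + 1/2 = 31/2
  8 + 2/31 = 250/31

250/31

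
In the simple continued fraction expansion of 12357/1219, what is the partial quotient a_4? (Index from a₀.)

1

12357 = 10·1219 + 167   →  a_0 = 10
1219 = 7·167 + 50   →  a_1 = 7
167 = 3·50 + 17   →  a_2 = 3
50 = 2·17 + 16   →  a_3 = 2
17 = 1·16 + 1   →  a_4 = 1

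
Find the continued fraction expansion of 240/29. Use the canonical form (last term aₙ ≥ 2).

240 = 8·29 + 8
29 = 3·8 + 5
8 = 1·5 + 3
5 = 1·3 + 2
3 = 1·2 + 1
2 = 2·1 + 0  (stop)
So 240/29 = [8; 3, 1, 1, 1, 2].

[8; 3, 1, 1, 1, 2]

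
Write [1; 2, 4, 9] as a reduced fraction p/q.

120/83

Fold from the inside: start with 9/1.
  4 + 1/9 = 37/9
  2 + 9/37 = 83/37
  1 + 37/83 = 120/83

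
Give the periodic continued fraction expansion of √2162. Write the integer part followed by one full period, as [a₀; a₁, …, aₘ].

a₀ = ⌊√2162⌋ = 46.
With m₀=0, d₀=1 and mₖ₊₁ = dₖaₖ − mₖ, dₖ₊₁ = (n − mₖ₊₁²)/dₖ, aₖ₊₁ = ⌊(a₀+mₖ₊₁)/dₖ₊₁⌋:
  k=1: m=46, d=46, a=2
  k=2: m=46, d=1, a=92
d=1 and a=2a₀=92 at k=2, so the next step gives (m, d) = (46, 46) again — its k=1 value — and the period has length 2.

[46; 2, 92]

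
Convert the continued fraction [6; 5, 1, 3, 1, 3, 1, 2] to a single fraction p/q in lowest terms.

Fold from the inside: start with 2/1.
  1 + 1/2 = 3/2
  3 + 2/3 = 11/3
  1 + 3/11 = 14/11
  3 + 11/14 = 53/14
  1 + 14/53 = 67/53
  5 + 53/67 = 388/67
  6 + 67/388 = 2395/388

2395/388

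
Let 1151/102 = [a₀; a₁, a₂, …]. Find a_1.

1151 = 11·102 + 29   →  a_0 = 11
102 = 3·29 + 15   →  a_1 = 3

3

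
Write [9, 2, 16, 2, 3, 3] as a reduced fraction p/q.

7389/779

Using pₖ = aₖpₖ₋₁ + pₖ₋₂ and qₖ = aₖqₖ₋₁ + qₖ₋₂:
  k=0: a=9, p=9, q=1
  k=1: a=2, p=19, q=2
  k=2: a=16, p=313, q=33
  k=3: a=2, p=645, q=68
  k=4: a=3, p=2248, q=237
  k=5: a=3, p=7389, q=779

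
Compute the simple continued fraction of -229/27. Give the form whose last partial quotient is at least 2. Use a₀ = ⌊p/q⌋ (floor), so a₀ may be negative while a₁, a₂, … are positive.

[-9; 1, 1, 13]

-229 = -9×27 + 14
27 = 1×14 + 13
14 = 1×13 + 1
13 = 13×1 + 0  (stop)
So -229/27 = [-9; 1, 1, 13].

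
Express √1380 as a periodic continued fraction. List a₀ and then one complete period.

[37; 6, 1, 2, 1, 6, 74]

a₀ = ⌊√1380⌋ = 37.
With m₀=0, d₀=1 and mₖ₊₁ = dₖaₖ − mₖ, dₖ₊₁ = (n − mₖ₊₁²)/dₖ, aₖ₊₁ = ⌊(a₀+mₖ₊₁)/dₖ₊₁⌋:
  k=1: m=37, d=11, a=6
  k=2: m=29, d=49, a=1
  k=3: m=20, d=20, a=2
  k=4: m=20, d=49, a=1
  k=5: m=29, d=11, a=6
  k=6: m=37, d=1, a=74
d=1 and a=2a₀=74 at k=6, so the next step gives (m, d) = (37, 11) again — its k=1 value — and the period has length 6.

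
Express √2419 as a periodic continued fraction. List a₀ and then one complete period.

a₀ = ⌊√2419⌋ = 49.
With m₀=0, d₀=1 and mₖ₊₁ = dₖaₖ − mₖ, dₖ₊₁ = (n − mₖ₊₁²)/dₖ, aₖ₊₁ = ⌊(a₀+mₖ₊₁)/dₖ₊₁⌋:
  k=1: m=49, d=18, a=5
  k=2: m=41, d=41, a=2
  k=3: m=41, d=18, a=5
  k=4: m=49, d=1, a=98
d=1 and a=2a₀=98 at k=4, so the next step gives (m, d) = (49, 18) again — its k=1 value — and the period has length 4.

[49; 5, 2, 5, 98]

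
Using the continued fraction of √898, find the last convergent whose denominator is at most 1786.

53011/1769

√898 = [29; 1, 28, 1, 58, …] (period length 4).
Convergents:
  p_0/q_0 = 29/1
  p_1/q_1 = 30/1
  p_2/q_2 = 869/29
  p_3/q_3 = 899/30
  p_4/q_4 = 53011/1769
  p_5/q_5 = 53910/1799
q_4 = 1769 ≤ 1786 < 1799 = q_5, so the answer is 53011/1769.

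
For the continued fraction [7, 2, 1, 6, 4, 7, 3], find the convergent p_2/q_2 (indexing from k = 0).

22/3

Using pₖ = aₖpₖ₋₁ + pₖ₋₂, qₖ = aₖqₖ₋₁ + qₖ₋₂ (with p₋₁=1, p₋₂=0, q₋₁=0, q₋₂=1):
  k=0: a=7, p=7, q=1
  k=1: a=2, p=15, q=2
  k=2: a=1, p=22, q=3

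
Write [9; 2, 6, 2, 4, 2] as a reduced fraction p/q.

Fold from the inside: start with 2/1.
  4 + 1/2 = 9/2
  2 + 2/9 = 20/9
  6 + 9/20 = 129/20
  2 + 20/129 = 278/129
  9 + 129/278 = 2631/278

2631/278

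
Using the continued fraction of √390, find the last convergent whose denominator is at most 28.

√390 = [19; 1, 2, 1, 38, …] (period length 4).
Convergents:
  p_0/q_0 = 19/1
  p_1/q_1 = 20/1
  p_2/q_2 = 59/3
  p_3/q_3 = 79/4
  p_4/q_4 = 3061/155
q_3 = 4 ≤ 28 < 155 = q_4, so the answer is 79/4.

79/4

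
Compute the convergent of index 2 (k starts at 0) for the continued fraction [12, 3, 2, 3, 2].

Using pₖ = aₖpₖ₋₁ + pₖ₋₂, qₖ = aₖqₖ₋₁ + qₖ₋₂ (with p₋₁=1, p₋₂=0, q₋₁=0, q₋₂=1):
  k=0: a=12, p=12, q=1
  k=1: a=3, p=37, q=3
  k=2: a=2, p=86, q=7

86/7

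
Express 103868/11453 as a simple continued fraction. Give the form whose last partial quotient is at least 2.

103868 = 9×11453 + 791
11453 = 14×791 + 379
791 = 2×379 + 33
379 = 11×33 + 16
33 = 2×16 + 1
16 = 16×1 + 0  (stop)
So 103868/11453 = [9; 14, 2, 11, 2, 16].

[9; 14, 2, 11, 2, 16]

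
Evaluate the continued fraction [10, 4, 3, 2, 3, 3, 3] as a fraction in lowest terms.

11461/1120

Fold from the inside: start with 3/1.
  3 + 1/3 = 10/3
  3 + 3/10 = 33/10
  2 + 10/33 = 76/33
  3 + 33/76 = 261/76
  4 + 76/261 = 1120/261
  10 + 261/1120 = 11461/1120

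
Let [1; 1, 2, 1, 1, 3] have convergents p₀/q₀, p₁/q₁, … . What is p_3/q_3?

Using pₖ = aₖpₖ₋₁ + pₖ₋₂, qₖ = aₖqₖ₋₁ + qₖ₋₂ (with p₋₁=1, p₋₂=0, q₋₁=0, q₋₂=1):
  k=0: a=1, p=1, q=1
  k=1: a=1, p=2, q=1
  k=2: a=2, p=5, q=3
  k=3: a=1, p=7, q=4

7/4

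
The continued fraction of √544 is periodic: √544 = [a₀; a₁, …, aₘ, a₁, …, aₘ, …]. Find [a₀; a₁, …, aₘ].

a₀ = ⌊√544⌋ = 23.

[23; 3, 11, 3, 46]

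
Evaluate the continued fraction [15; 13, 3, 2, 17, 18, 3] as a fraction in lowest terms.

1348241/89434

Fold from the inside: start with 3/1.
  18 + 1/3 = 55/3
  17 + 3/55 = 938/55
  2 + 55/938 = 1931/938
  3 + 938/1931 = 6731/1931
  13 + 1931/6731 = 89434/6731
  15 + 6731/89434 = 1348241/89434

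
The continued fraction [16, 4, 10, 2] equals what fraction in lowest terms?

1397/86

Fold from the inside: start with 2/1.
  10 + 1/2 = 21/2
  4 + 2/21 = 86/21
  16 + 21/86 = 1397/86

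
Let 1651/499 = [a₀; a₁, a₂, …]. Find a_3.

1651 = 3·499 + 154   →  a_0 = 3
499 = 3·154 + 37   →  a_1 = 3
154 = 4·37 + 6   →  a_2 = 4
37 = 6·6 + 1   →  a_3 = 6

6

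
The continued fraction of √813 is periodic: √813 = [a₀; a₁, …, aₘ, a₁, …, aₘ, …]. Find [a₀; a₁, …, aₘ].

a₀ = ⌊√813⌋ = 28.
With m₀=0, d₀=1 and mₖ₊₁ = dₖaₖ − mₖ, dₖ₊₁ = (n − mₖ₊₁²)/dₖ, aₖ₊₁ = ⌊(a₀+mₖ₊₁)/dₖ₊₁⌋:
  k=1: m=28, d=29, a=1
  k=2: m=1, d=28, a=1
  k=3: m=27, d=3, a=18
  k=4: m=27, d=28, a=1
  k=5: m=1, d=29, a=1
  k=6: m=28, d=1, a=56
d=1 and a=2a₀=56 at k=6, so the next step gives (m, d) = (28, 29) again — its k=1 value — and the period has length 6.

[28; 1, 1, 18, 1, 1, 56]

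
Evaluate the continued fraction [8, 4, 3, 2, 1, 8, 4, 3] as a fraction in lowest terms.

41089/4991

Fold from the inside: start with 3/1.
  4 + 1/3 = 13/3
  8 + 3/13 = 107/13
  1 + 13/107 = 120/107
  2 + 107/120 = 347/120
  3 + 120/347 = 1161/347
  4 + 347/1161 = 4991/1161
  8 + 1161/4991 = 41089/4991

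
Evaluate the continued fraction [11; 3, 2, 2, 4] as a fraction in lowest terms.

Using pₖ = aₖpₖ₋₁ + pₖ₋₂ and qₖ = aₖqₖ₋₁ + qₖ₋₂:
  k=0: a=11, p=11, q=1
  k=1: a=3, p=34, q=3
  k=2: a=2, p=79, q=7
  k=3: a=2, p=192, q=17
  k=4: a=4, p=847, q=75

847/75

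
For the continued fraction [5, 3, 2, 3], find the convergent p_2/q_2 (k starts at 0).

Using pₖ = aₖpₖ₋₁ + pₖ₋₂, qₖ = aₖqₖ₋₁ + qₖ₋₂ (with p₋₁=1, p₋₂=0, q₋₁=0, q₋₂=1):
  k=0: a=5, p=5, q=1
  k=1: a=3, p=16, q=3
  k=2: a=2, p=37, q=7

37/7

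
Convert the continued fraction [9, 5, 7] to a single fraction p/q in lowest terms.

331/36

Using pₖ = aₖpₖ₋₁ + pₖ₋₂ and qₖ = aₖqₖ₋₁ + qₖ₋₂:
  k=0: a=9, p=9, q=1
  k=1: a=5, p=46, q=5
  k=2: a=7, p=331, q=36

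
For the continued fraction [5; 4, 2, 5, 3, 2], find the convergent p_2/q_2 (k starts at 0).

47/9

Using pₖ = aₖpₖ₋₁ + pₖ₋₂, qₖ = aₖqₖ₋₁ + qₖ₋₂ (with p₋₁=1, p₋₂=0, q₋₁=0, q₋₂=1):
  k=0: a=5, p=5, q=1
  k=1: a=4, p=21, q=4
  k=2: a=2, p=47, q=9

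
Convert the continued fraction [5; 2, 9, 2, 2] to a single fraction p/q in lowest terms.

542/99

Fold from the inside: start with 2/1.
  2 + 1/2 = 5/2
  9 + 2/5 = 47/5
  2 + 5/47 = 99/47
  5 + 47/99 = 542/99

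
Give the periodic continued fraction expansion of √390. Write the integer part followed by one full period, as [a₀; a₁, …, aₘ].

a₀ = ⌊√390⌋ = 19.

[19; 1, 2, 1, 38]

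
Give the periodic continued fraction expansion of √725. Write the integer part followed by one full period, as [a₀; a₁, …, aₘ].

[26; 1, 12, 2, 12, 1, 52]

a₀ = ⌊√725⌋ = 26.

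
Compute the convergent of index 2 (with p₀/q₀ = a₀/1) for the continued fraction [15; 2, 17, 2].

542/35

Using pₖ = aₖpₖ₋₁ + pₖ₋₂, qₖ = aₖqₖ₋₁ + qₖ₋₂ (with p₋₁=1, p₋₂=0, q₋₁=0, q₋₂=1):
  k=0: a=15, p=15, q=1
  k=1: a=2, p=31, q=2
  k=2: a=17, p=542, q=35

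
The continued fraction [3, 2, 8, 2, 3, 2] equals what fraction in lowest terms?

Fold from the inside: start with 2/1.
  3 + 1/2 = 7/2
  2 + 2/7 = 16/7
  8 + 7/16 = 135/16
  2 + 16/135 = 286/135
  3 + 135/286 = 993/286

993/286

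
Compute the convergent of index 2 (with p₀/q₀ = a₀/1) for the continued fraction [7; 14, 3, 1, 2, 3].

Using pₖ = aₖpₖ₋₁ + pₖ₋₂, qₖ = aₖqₖ₋₁ + qₖ₋₂ (with p₋₁=1, p₋₂=0, q₋₁=0, q₋₂=1):
  k=0: a=7, p=7, q=1
  k=1: a=14, p=99, q=14
  k=2: a=3, p=304, q=43

304/43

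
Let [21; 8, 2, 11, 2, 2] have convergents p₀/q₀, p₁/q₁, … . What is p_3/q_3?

4118/195

Using pₖ = aₖpₖ₋₁ + pₖ₋₂, qₖ = aₖqₖ₋₁ + qₖ₋₂ (with p₋₁=1, p₋₂=0, q₋₁=0, q₋₂=1):
  k=0: a=21, p=21, q=1
  k=1: a=8, p=169, q=8
  k=2: a=2, p=359, q=17
  k=3: a=11, p=4118, q=195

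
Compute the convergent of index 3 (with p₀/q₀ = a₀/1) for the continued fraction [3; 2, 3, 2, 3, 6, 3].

Using pₖ = aₖpₖ₋₁ + pₖ₋₂, qₖ = aₖqₖ₋₁ + qₖ₋₂ (with p₋₁=1, p₋₂=0, q₋₁=0, q₋₂=1):
  k=0: a=3, p=3, q=1
  k=1: a=2, p=7, q=2
  k=2: a=3, p=24, q=7
  k=3: a=2, p=55, q=16

55/16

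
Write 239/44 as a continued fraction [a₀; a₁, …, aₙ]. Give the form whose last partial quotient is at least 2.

[5; 2, 3, 6]

239 = 5×44 + 19
44 = 2×19 + 6
19 = 3×6 + 1
6 = 6×1 + 0  (stop)
So 239/44 = [5; 2, 3, 6].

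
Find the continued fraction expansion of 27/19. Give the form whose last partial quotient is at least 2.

27 = 1*19 + 8
19 = 2*8 + 3
8 = 2*3 + 2
3 = 1*2 + 1
2 = 2*1 + 0  (stop)
So 27/19 = [1; 2, 2, 1, 2].

[1; 2, 2, 1, 2]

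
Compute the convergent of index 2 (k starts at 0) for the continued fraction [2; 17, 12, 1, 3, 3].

Using pₖ = aₖpₖ₋₁ + pₖ₋₂, qₖ = aₖqₖ₋₁ + qₖ₋₂ (with p₋₁=1, p₋₂=0, q₋₁=0, q₋₂=1):
  k=0: a=2, p=2, q=1
  k=1: a=17, p=35, q=17
  k=2: a=12, p=422, q=205

422/205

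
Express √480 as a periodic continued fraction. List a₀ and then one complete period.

a₀ = ⌊√480⌋ = 21.
With m₀=0, d₀=1 and mₖ₊₁ = dₖaₖ − mₖ, dₖ₊₁ = (n − mₖ₊₁²)/dₖ, aₖ₊₁ = ⌊(a₀+mₖ₊₁)/dₖ₊₁⌋:
  k=1: m=21, d=39, a=1
  k=2: m=18, d=4, a=9
  k=3: m=18, d=39, a=1
  k=4: m=21, d=1, a=42
d=1 and a=2a₀=42 at k=4, so the next step gives (m, d) = (21, 39) again — its k=1 value — and the period has length 4.

[21; 1, 9, 1, 42]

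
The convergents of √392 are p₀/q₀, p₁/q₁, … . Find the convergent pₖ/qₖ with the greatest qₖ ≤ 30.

99/5

√392 = [19; 1, 3, 1, 38, …] (period length 4).
Convergents:
  p_0/q_0 = 19/1
  p_1/q_1 = 20/1
  p_2/q_2 = 79/4
  p_3/q_3 = 99/5
  p_4/q_4 = 3841/194
q_3 = 5 ≤ 30 < 194 = q_4, so the answer is 99/5.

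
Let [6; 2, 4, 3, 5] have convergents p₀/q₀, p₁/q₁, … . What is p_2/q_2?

Using pₖ = aₖpₖ₋₁ + pₖ₋₂, qₖ = aₖqₖ₋₁ + qₖ₋₂ (with p₋₁=1, p₋₂=0, q₋₁=0, q₋₂=1):
  k=0: a=6, p=6, q=1
  k=1: a=2, p=13, q=2
  k=2: a=4, p=58, q=9

58/9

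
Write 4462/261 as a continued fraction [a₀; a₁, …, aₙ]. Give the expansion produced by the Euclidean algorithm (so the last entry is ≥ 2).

[17; 10, 2, 3, 1, 2]

4462 = 17*261 + 25
261 = 10*25 + 11
25 = 2*11 + 3
11 = 3*3 + 2
3 = 1*2 + 1
2 = 2*1 + 0  (stop)
So 4462/261 = [17; 10, 2, 3, 1, 2].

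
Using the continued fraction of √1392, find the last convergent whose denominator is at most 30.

√1392 = [37; 3, 4, 3, 74, …] (period length 4).
Convergents:
  p_0/q_0 = 37/1
  p_1/q_1 = 112/3
  p_2/q_2 = 485/13
  p_3/q_3 = 1567/42
q_2 = 13 ≤ 30 < 42 = q_3, so the answer is 485/13.

485/13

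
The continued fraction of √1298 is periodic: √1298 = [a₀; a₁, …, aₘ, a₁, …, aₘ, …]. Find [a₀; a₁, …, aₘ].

a₀ = ⌊√1298⌋ = 36.
With m₀=0, d₀=1 and mₖ₊₁ = dₖaₖ − mₖ, dₖ₊₁ = (n − mₖ₊₁²)/dₖ, aₖ₊₁ = ⌊(a₀+mₖ₊₁)/dₖ₊₁⌋:
  k=1: m=36, d=2, a=36
  k=2: m=36, d=1, a=72
d=1 and a=2a₀=72 at k=2, so the next step gives (m, d) = (36, 2) again — its k=1 value — and the period has length 2.

[36; 36, 72]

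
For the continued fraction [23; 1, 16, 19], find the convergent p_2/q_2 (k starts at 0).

Using pₖ = aₖpₖ₋₁ + pₖ₋₂, qₖ = aₖqₖ₋₁ + qₖ₋₂ (with p₋₁=1, p₋₂=0, q₋₁=0, q₋₂=1):
  k=0: a=23, p=23, q=1
  k=1: a=1, p=24, q=1
  k=2: a=16, p=407, q=17

407/17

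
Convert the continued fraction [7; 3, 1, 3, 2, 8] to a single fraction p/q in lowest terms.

2085/287

Fold from the inside: start with 8/1.
  2 + 1/8 = 17/8
  3 + 8/17 = 59/17
  1 + 17/59 = 76/59
  3 + 59/76 = 287/76
  7 + 76/287 = 2085/287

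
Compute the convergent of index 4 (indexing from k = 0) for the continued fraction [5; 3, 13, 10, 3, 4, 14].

Using pₖ = aₖpₖ₋₁ + pₖ₋₂, qₖ = aₖqₖ₋₁ + qₖ₋₂ (with p₋₁=1, p₋₂=0, q₋₁=0, q₋₂=1):
  k=0: a=5, p=5, q=1
  k=1: a=3, p=16, q=3
  k=2: a=13, p=213, q=40
  k=3: a=10, p=2146, q=403
  k=4: a=3, p=6651, q=1249

6651/1249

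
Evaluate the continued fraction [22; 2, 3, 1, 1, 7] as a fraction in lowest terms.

Fold from the inside: start with 7/1.
  1 + 1/7 = 8/7
  1 + 7/8 = 15/8
  3 + 8/15 = 53/15
  2 + 15/53 = 121/53
  22 + 53/121 = 2715/121

2715/121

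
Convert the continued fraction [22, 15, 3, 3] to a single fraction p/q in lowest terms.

Using pₖ = aₖpₖ₋₁ + pₖ₋₂ and qₖ = aₖqₖ₋₁ + qₖ₋₂:
  k=0: a=22, p=22, q=1
  k=1: a=15, p=331, q=15
  k=2: a=3, p=1015, q=46
  k=3: a=3, p=3376, q=153

3376/153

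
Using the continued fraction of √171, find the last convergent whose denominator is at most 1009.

√171 = [13; 13, 26, …] (period length 2).
Convergents:
  p_0/q_0 = 13/1
  p_1/q_1 = 170/13
  p_2/q_2 = 4433/339
  p_3/q_3 = 57799/4420
q_2 = 339 ≤ 1009 < 4420 = q_3, so the answer is 4433/339.

4433/339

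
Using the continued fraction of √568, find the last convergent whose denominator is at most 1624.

34057/1429

√568 = [23; 1, 4, 1, 46, …] (period length 4).
Convergents:
  p_0/q_0 = 23/1
  p_1/q_1 = 24/1
  p_2/q_2 = 119/5
  p_3/q_3 = 143/6
  p_4/q_4 = 6697/281
  p_5/q_5 = 6840/287
  p_6/q_6 = 34057/1429
  p_7/q_7 = 40897/1716
q_6 = 1429 ≤ 1624 < 1716 = q_7, so the answer is 34057/1429.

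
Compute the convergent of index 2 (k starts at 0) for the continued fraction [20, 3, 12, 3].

Using pₖ = aₖpₖ₋₁ + pₖ₋₂, qₖ = aₖqₖ₋₁ + qₖ₋₂ (with p₋₁=1, p₋₂=0, q₋₁=0, q₋₂=1):
  k=0: a=20, p=20, q=1
  k=1: a=3, p=61, q=3
  k=2: a=12, p=752, q=37

752/37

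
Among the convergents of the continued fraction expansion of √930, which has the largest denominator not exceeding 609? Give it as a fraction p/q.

√930 = [30; 2, 60, …] (period length 2).
Convergents:
  p_0/q_0 = 30/1
  p_1/q_1 = 61/2
  p_2/q_2 = 3690/121
  p_3/q_3 = 7441/244
  p_4/q_4 = 450150/14761
q_3 = 244 ≤ 609 < 14761 = q_4, so the answer is 7441/244.

7441/244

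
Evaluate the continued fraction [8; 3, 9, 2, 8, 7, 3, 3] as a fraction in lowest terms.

Fold from the inside: start with 3/1.
  3 + 1/3 = 10/3
  7 + 3/10 = 73/10
  8 + 10/73 = 594/73
  2 + 73/594 = 1261/594
  9 + 594/1261 = 11943/1261
  3 + 1261/11943 = 37090/11943
  8 + 11943/37090 = 308663/37090

308663/37090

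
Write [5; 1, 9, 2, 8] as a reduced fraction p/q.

Fold from the inside: start with 8/1.
  2 + 1/8 = 17/8
  9 + 8/17 = 161/17
  1 + 17/161 = 178/161
  5 + 161/178 = 1051/178

1051/178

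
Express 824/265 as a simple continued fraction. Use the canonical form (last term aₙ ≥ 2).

824 = 3*265 + 29
265 = 9*29 + 4
29 = 7*4 + 1
4 = 4*1 + 0  (stop)
So 824/265 = [3; 9, 7, 4].

[3; 9, 7, 4]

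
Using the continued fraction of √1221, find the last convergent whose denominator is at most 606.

√1221 = [34; 1, 16, 2, 16, 1, 68, …] (period length 6).
Convergents:
  p_0/q_0 = 34/1
  p_1/q_1 = 35/1
  p_2/q_2 = 594/17
  p_3/q_3 = 1223/35
  p_4/q_4 = 20162/577
  p_5/q_5 = 21385/612
q_4 = 577 ≤ 606 < 612 = q_5, so the answer is 20162/577.

20162/577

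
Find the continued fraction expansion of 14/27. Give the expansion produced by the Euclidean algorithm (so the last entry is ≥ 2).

14 = 0*27 + 14
27 = 1*14 + 13
14 = 1*13 + 1
13 = 13*1 + 0  (stop)
So 14/27 = [0; 1, 1, 13].

[0; 1, 1, 13]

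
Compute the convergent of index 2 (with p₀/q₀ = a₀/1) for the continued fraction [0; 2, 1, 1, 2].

1/3

Using pₖ = aₖpₖ₋₁ + pₖ₋₂, qₖ = aₖqₖ₋₁ + qₖ₋₂ (with p₋₁=1, p₋₂=0, q₋₁=0, q₋₂=1):
  k=0: a=0, p=0, q=1
  k=1: a=2, p=1, q=2
  k=2: a=1, p=1, q=3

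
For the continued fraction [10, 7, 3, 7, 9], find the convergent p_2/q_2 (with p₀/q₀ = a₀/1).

Using pₖ = aₖpₖ₋₁ + pₖ₋₂, qₖ = aₖqₖ₋₁ + qₖ₋₂ (with p₋₁=1, p₋₂=0, q₋₁=0, q₋₂=1):
  k=0: a=10, p=10, q=1
  k=1: a=7, p=71, q=7
  k=2: a=3, p=223, q=22

223/22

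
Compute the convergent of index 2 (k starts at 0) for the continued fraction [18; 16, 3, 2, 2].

Using pₖ = aₖpₖ₋₁ + pₖ₋₂, qₖ = aₖqₖ₋₁ + qₖ₋₂ (with p₋₁=1, p₋₂=0, q₋₁=0, q₋₂=1):
  k=0: a=18, p=18, q=1
  k=1: a=16, p=289, q=16
  k=2: a=3, p=885, q=49

885/49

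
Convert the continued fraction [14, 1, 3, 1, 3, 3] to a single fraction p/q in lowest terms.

917/62

Fold from the inside: start with 3/1.
  3 + 1/3 = 10/3
  1 + 3/10 = 13/10
  3 + 10/13 = 49/13
  1 + 13/49 = 62/49
  14 + 49/62 = 917/62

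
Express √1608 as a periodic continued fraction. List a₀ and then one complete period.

a₀ = ⌊√1608⌋ = 40.
With m₀=0, d₀=1 and mₖ₊₁ = dₖaₖ − mₖ, dₖ₊₁ = (n − mₖ₊₁²)/dₖ, aₖ₊₁ = ⌊(a₀+mₖ₊₁)/dₖ₊₁⌋:
  k=1: m=40, d=8, a=10
  k=2: m=40, d=1, a=80
d=1 and a=2a₀=80 at k=2, so the next step gives (m, d) = (40, 8) again — its k=1 value — and the period has length 2.

[40; 10, 80]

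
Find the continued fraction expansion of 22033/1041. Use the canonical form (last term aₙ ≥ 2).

[21; 6, 19, 9]

22033 = 21*1041 + 172
1041 = 6*172 + 9
172 = 19*9 + 1
9 = 9*1 + 0  (stop)
So 22033/1041 = [21; 6, 19, 9].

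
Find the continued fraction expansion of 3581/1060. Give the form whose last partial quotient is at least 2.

3581 = 3·1060 + 401
1060 = 2·401 + 258
401 = 1·258 + 143
258 = 1·143 + 115
143 = 1·115 + 28
115 = 4·28 + 3
28 = 9·3 + 1
3 = 3·1 + 0  (stop)
So 3581/1060 = [3; 2, 1, 1, 1, 4, 9, 3].

[3; 2, 1, 1, 1, 4, 9, 3]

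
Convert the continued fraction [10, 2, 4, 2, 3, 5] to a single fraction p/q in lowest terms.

3814/365

Using pₖ = aₖpₖ₋₁ + pₖ₋₂ and qₖ = aₖqₖ₋₁ + qₖ₋₂:
  k=0: a=10, p=10, q=1
  k=1: a=2, p=21, q=2
  k=2: a=4, p=94, q=9
  k=3: a=2, p=209, q=20
  k=4: a=3, p=721, q=69
  k=5: a=5, p=3814, q=365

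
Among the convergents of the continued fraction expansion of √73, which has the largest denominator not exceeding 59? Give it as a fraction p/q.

487/57

√73 = [8; 1, 1, 5, 5, 1, 1, 16, …] (period length 7).
Convergents:
  p_0/q_0 = 8/1
  p_1/q_1 = 9/1
  p_2/q_2 = 17/2
  p_3/q_3 = 94/11
  p_4/q_4 = 487/57
  p_5/q_5 = 581/68
q_4 = 57 ≤ 59 < 68 = q_5, so the answer is 487/57.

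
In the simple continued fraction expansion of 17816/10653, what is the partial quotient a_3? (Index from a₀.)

17816 = 1·10653 + 7163   →  a_0 = 1
10653 = 1·7163 + 3490   →  a_1 = 1
7163 = 2·3490 + 183   →  a_2 = 2
3490 = 19·183 + 13   →  a_3 = 19

19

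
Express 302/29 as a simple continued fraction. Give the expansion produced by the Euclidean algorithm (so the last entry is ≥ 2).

[10; 2, 2, 2, 2]

302 = 10*29 + 12
29 = 2*12 + 5
12 = 2*5 + 2
5 = 2*2 + 1
2 = 2*1 + 0  (stop)
So 302/29 = [10; 2, 2, 2, 2].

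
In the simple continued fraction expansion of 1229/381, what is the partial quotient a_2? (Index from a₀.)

2

1229 = 3·381 + 86   →  a_0 = 3
381 = 4·86 + 37   →  a_1 = 4
86 = 2·37 + 12   →  a_2 = 2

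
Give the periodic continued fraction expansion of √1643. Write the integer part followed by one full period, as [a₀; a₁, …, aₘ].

[40; 1, 1, 6, 1, 6, 1, 1, 80]

a₀ = ⌊√1643⌋ = 40.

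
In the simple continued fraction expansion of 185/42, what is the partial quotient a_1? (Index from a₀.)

185 = 4·42 + 17   →  a_0 = 4
42 = 2·17 + 8   →  a_1 = 2

2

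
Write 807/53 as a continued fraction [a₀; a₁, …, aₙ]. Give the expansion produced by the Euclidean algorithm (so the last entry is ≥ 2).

[15; 4, 2, 2, 2]

807 = 15*53 + 12
53 = 4*12 + 5
12 = 2*5 + 2
5 = 2*2 + 1
2 = 2*1 + 0  (stop)
So 807/53 = [15; 4, 2, 2, 2].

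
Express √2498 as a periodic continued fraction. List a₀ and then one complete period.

a₀ = ⌊√2498⌋ = 49.
With m₀=0, d₀=1 and mₖ₊₁ = dₖaₖ − mₖ, dₖ₊₁ = (n − mₖ₊₁²)/dₖ, aₖ₊₁ = ⌊(a₀+mₖ₊₁)/dₖ₊₁⌋:
  k=1: m=49, d=97, a=1
  k=2: m=48, d=2, a=48
  k=3: m=48, d=97, a=1
  k=4: m=49, d=1, a=98
d=1 and a=2a₀=98 at k=4, so the next step gives (m, d) = (49, 97) again — its k=1 value — and the period has length 4.

[49; 1, 48, 1, 98]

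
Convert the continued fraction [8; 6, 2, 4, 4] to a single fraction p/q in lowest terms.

Fold from the inside: start with 4/1.
  4 + 1/4 = 17/4
  2 + 4/17 = 38/17
  6 + 17/38 = 245/38
  8 + 38/245 = 1998/245

1998/245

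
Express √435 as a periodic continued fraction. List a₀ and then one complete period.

a₀ = ⌊√435⌋ = 20.
With m₀=0, d₀=1 and mₖ₊₁ = dₖaₖ − mₖ, dₖ₊₁ = (n − mₖ₊₁²)/dₖ, aₖ₊₁ = ⌊(a₀+mₖ₊₁)/dₖ₊₁⌋:
  k=1: m=20, d=35, a=1
  k=2: m=15, d=6, a=5
  k=3: m=15, d=35, a=1
  k=4: m=20, d=1, a=40
d=1 and a=2a₀=40 at k=4, so the next step gives (m, d) = (20, 35) again — its k=1 value — and the period has length 4.

[20; 1, 5, 1, 40]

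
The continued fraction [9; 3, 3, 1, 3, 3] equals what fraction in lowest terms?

1489/160

Fold from the inside: start with 3/1.
  3 + 1/3 = 10/3
  1 + 3/10 = 13/10
  3 + 10/13 = 49/13
  3 + 13/49 = 160/49
  9 + 49/160 = 1489/160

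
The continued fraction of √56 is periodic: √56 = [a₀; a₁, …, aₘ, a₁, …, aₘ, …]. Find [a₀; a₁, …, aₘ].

[7; 2, 14]

a₀ = ⌊√56⌋ = 7.
With m₀=0, d₀=1 and mₖ₊₁ = dₖaₖ − mₖ, dₖ₊₁ = (n − mₖ₊₁²)/dₖ, aₖ₊₁ = ⌊(a₀+mₖ₊₁)/dₖ₊₁⌋:
  k=1: m=7, d=7, a=2
  k=2: m=7, d=1, a=14
d=1 and a=2a₀=14 at k=2, so the next step gives (m, d) = (7, 7) again — its k=1 value — and the period has length 2.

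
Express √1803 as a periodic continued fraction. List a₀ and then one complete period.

[42; 2, 6, 28, 6, 2, 84]

a₀ = ⌊√1803⌋ = 42.
With m₀=0, d₀=1 and mₖ₊₁ = dₖaₖ − mₖ, dₖ₊₁ = (n − mₖ₊₁²)/dₖ, aₖ₊₁ = ⌊(a₀+mₖ₊₁)/dₖ₊₁⌋:
  k=1: m=42, d=39, a=2
  k=2: m=36, d=13, a=6
  k=3: m=42, d=3, a=28
  k=4: m=42, d=13, a=6
  k=5: m=36, d=39, a=2
  k=6: m=42, d=1, a=84
d=1 and a=2a₀=84 at k=6, so the next step gives (m, d) = (42, 39) again — its k=1 value — and the period has length 6.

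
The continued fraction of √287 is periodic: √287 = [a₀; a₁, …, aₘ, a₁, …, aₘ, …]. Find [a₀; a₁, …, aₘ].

a₀ = ⌊√287⌋ = 16.
With m₀=0, d₀=1 and mₖ₊₁ = dₖaₖ − mₖ, dₖ₊₁ = (n − mₖ₊₁²)/dₖ, aₖ₊₁ = ⌊(a₀+mₖ₊₁)/dₖ₊₁⌋:
  k=1: m=16, d=31, a=1
  k=2: m=15, d=2, a=15
  k=3: m=15, d=31, a=1
  k=4: m=16, d=1, a=32
d=1 and a=2a₀=32 at k=4, so the next step gives (m, d) = (16, 31) again — its k=1 value — and the period has length 4.

[16; 1, 15, 1, 32]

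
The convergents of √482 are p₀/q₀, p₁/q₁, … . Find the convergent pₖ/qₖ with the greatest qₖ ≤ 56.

483/22

√482 = [21; 1, 20, 1, 42, …] (period length 4).
Convergents:
  p_0/q_0 = 21/1
  p_1/q_1 = 22/1
  p_2/q_2 = 461/21
  p_3/q_3 = 483/22
  p_4/q_4 = 20747/945
q_3 = 22 ≤ 56 < 945 = q_4, so the answer is 483/22.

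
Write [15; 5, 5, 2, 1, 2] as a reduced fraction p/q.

3388/223

Fold from the inside: start with 2/1.
  1 + 1/2 = 3/2
  2 + 2/3 = 8/3
  5 + 3/8 = 43/8
  5 + 8/43 = 223/43
  15 + 43/223 = 3388/223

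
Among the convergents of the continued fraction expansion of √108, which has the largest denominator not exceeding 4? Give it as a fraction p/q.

√108 = [10; 2, 1, 1, 4, 1, 1, 2, 20, …] (period length 8).
Convergents:
  p_0/q_0 = 10/1
  p_1/q_1 = 21/2
  p_2/q_2 = 31/3
  p_3/q_3 = 52/5
q_2 = 3 ≤ 4 < 5 = q_3, so the answer is 31/3.

31/3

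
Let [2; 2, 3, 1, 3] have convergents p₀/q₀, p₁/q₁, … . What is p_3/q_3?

22/9

Using pₖ = aₖpₖ₋₁ + pₖ₋₂, qₖ = aₖqₖ₋₁ + qₖ₋₂ (with p₋₁=1, p₋₂=0, q₋₁=0, q₋₂=1):
  k=0: a=2, p=2, q=1
  k=1: a=2, p=5, q=2
  k=2: a=3, p=17, q=7
  k=3: a=1, p=22, q=9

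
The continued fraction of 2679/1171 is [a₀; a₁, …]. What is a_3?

9

2679 = 2·1171 + 337   →  a_0 = 2
1171 = 3·337 + 160   →  a_1 = 3
337 = 2·160 + 17   →  a_2 = 2
160 = 9·17 + 7   →  a_3 = 9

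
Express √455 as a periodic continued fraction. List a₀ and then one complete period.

a₀ = ⌊√455⌋ = 21.
With m₀=0, d₀=1 and mₖ₊₁ = dₖaₖ − mₖ, dₖ₊₁ = (n − mₖ₊₁²)/dₖ, aₖ₊₁ = ⌊(a₀+mₖ₊₁)/dₖ₊₁⌋:
  k=1: m=21, d=14, a=3
  k=2: m=21, d=1, a=42
d=1 and a=2a₀=42 at k=2, so the next step gives (m, d) = (21, 14) again — its k=1 value — and the period has length 2.

[21; 3, 42]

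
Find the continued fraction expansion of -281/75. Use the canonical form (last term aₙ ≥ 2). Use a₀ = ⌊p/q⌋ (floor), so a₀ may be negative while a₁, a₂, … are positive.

[-4; 3, 1, 18]

-281 = -4×75 + 19
75 = 3×19 + 18
19 = 1×18 + 1
18 = 18×1 + 0  (stop)
So -281/75 = [-4; 3, 1, 18].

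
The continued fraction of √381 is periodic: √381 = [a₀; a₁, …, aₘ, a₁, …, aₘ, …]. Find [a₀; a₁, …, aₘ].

a₀ = ⌊√381⌋ = 19.
With m₀=0, d₀=1 and mₖ₊₁ = dₖaₖ − mₖ, dₖ₊₁ = (n − mₖ₊₁²)/dₖ, aₖ₊₁ = ⌊(a₀+mₖ₊₁)/dₖ₊₁⌋:
  k=1: m=19, d=20, a=1
  k=2: m=1, d=19, a=1
  k=3: m=18, d=3, a=12
  k=4: m=18, d=19, a=1
  k=5: m=1, d=20, a=1
  k=6: m=19, d=1, a=38
d=1 and a=2a₀=38 at k=6, so the next step gives (m, d) = (19, 20) again — its k=1 value — and the period has length 6.

[19; 1, 1, 12, 1, 1, 38]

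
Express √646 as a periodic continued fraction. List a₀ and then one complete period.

a₀ = ⌊√646⌋ = 25.

[25; 2, 2, 2, 50]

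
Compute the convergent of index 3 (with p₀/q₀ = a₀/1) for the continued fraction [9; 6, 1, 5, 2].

Using pₖ = aₖpₖ₋₁ + pₖ₋₂, qₖ = aₖqₖ₋₁ + qₖ₋₂ (with p₋₁=1, p₋₂=0, q₋₁=0, q₋₂=1):
  k=0: a=9, p=9, q=1
  k=1: a=6, p=55, q=6
  k=2: a=1, p=64, q=7
  k=3: a=5, p=375, q=41

375/41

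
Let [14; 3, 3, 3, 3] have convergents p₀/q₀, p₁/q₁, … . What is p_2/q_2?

143/10

Using pₖ = aₖpₖ₋₁ + pₖ₋₂, qₖ = aₖqₖ₋₁ + qₖ₋₂ (with p₋₁=1, p₋₂=0, q₋₁=0, q₋₂=1):
  k=0: a=14, p=14, q=1
  k=1: a=3, p=43, q=3
  k=2: a=3, p=143, q=10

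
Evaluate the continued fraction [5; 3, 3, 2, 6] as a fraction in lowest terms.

785/148

Using pₖ = aₖpₖ₋₁ + pₖ₋₂ and qₖ = aₖqₖ₋₁ + qₖ₋₂:
  k=0: a=5, p=5, q=1
  k=1: a=3, p=16, q=3
  k=2: a=3, p=53, q=10
  k=3: a=2, p=122, q=23
  k=4: a=6, p=785, q=148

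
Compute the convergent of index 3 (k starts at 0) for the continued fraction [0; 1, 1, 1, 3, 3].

Using pₖ = aₖpₖ₋₁ + pₖ₋₂, qₖ = aₖqₖ₋₁ + qₖ₋₂ (with p₋₁=1, p₋₂=0, q₋₁=0, q₋₂=1):
  k=0: a=0, p=0, q=1
  k=1: a=1, p=1, q=1
  k=2: a=1, p=1, q=2
  k=3: a=1, p=2, q=3

2/3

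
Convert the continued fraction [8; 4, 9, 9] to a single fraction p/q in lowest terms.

2778/337

Using pₖ = aₖpₖ₋₁ + pₖ₋₂ and qₖ = aₖqₖ₋₁ + qₖ₋₂:
  k=0: a=8, p=8, q=1
  k=1: a=4, p=33, q=4
  k=2: a=9, p=305, q=37
  k=3: a=9, p=2778, q=337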